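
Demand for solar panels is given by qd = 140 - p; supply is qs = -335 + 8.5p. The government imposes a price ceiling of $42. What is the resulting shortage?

Equilibrium price would be p* = 50, so the ceiling at 42 binds.
At p = 42: qd = 140 − 1(42) = 98, qs = -335 + 8.5(42) = 22.
Shortage = 98 − 22 = 76.

Shortage = 76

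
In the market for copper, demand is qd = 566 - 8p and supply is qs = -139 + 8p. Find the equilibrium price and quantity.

Set qd = qs: 566 - 8p = -139 + 8p.
705 = 16p, so p* = 44.0625.
q* = 566 − 8(44.0625) = 213.5.

p* = 44.0625, q* = 213.5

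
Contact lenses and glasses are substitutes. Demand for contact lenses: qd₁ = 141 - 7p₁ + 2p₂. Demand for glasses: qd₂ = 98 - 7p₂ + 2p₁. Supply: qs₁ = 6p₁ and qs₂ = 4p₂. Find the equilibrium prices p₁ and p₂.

Market 1: 141 - 7p₁ + 2p₂ = 6p₁ → 13p₁ - 2p₂ = 141.
Market 2: 11p₂ - 2p₁ = 98.
Eliminating p₂: 11×(1) + 2×(2) gives 139p₁ = 1747, so p₁ = 1747/139.
Back-substitute into (2): p₂ = (98 + 2×1747/139) / 11 = 1556/139.

p₁ = 1747/139, p₂ = 1556/139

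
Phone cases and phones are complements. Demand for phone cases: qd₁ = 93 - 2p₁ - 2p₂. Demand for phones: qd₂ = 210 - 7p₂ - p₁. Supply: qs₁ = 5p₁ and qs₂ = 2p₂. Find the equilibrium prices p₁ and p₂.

p₁ = 417/61, p₂ = 1377/61

Market 1: 93 - 2p₁ - 2p₂ = 5p₁ → 7p₁ + 2p₂ = 93.
Market 2: 9p₂ + p₁ = 210.
Eliminating p₂: 9×(1) − 2×(2) gives 61p₁ = 417, so p₁ = 417/61.
Back-substitute into (2): p₂ = (210 − 1×417/61) / 9 = 1377/61.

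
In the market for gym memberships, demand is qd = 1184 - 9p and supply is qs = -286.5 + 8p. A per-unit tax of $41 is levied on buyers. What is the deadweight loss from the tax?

Deadweight loss = 60516/17

Pre-tax equilibrium: p* = 86.5, q* = 405.5.
Tax on buyers shifts demand to qd = 1184 − 9(p + 41) = 815 - 9p.
815 - 9p = -286.5 + 8p gives seller price ps = 2203/34; buyers pay pb = 2203/34 + 41 = 3597/34.
New quantity: q = 1184 − 9(3597/34) = 7883/34.
DWL = ½ × 41 × (405.5 − 7883/34) = 60516/17.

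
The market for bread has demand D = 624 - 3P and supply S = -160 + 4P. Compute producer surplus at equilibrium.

Equilibrium: 624 - 3P = -160 + 4P gives P* = 112, Q* = 288.
Supply starts at P = 40 (where S = 0).
PS = ½(112 − 40)(288) = 10368.

Producer surplus = 10368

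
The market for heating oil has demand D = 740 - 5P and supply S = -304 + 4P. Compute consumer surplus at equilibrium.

Equilibrium: 740 - 5P = -304 + 4P gives P* = 116, Q* = 160.
Demand choke price (D = 0): P = 148.
CS = ½(148 − 116)(160) = 2560.

Consumer surplus = 2560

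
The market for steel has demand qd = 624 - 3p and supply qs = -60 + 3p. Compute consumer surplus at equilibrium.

Consumer surplus = 13254

Equilibrium: 624 - 3p = -60 + 3p gives p* = 114, q* = 282.
Demand choke price (qd = 0): p = 208.
CS = ½(208 − 114)(282) = 13254.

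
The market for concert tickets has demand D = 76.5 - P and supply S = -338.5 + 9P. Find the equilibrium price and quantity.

Set D = S: 76.5 - P = -338.5 + 9P.
415 = 10P, so P* = 41.5.
Q* = 76.5 − 1(41.5) = 35.

P* = 41.5, Q* = 35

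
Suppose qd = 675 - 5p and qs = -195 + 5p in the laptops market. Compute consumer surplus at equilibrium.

Equilibrium: 675 - 5p = -195 + 5p gives p* = 87, q* = 240.
Demand choke price (qd = 0): p = 135.
CS = ½(135 − 87)(240) = 5760.

Consumer surplus = 5760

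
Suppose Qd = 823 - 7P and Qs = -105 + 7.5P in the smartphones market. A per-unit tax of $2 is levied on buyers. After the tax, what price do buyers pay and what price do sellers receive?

Pre-tax equilibrium: P* = 64, Q* = 375.
Tax on buyers shifts demand to Qd = 823 − 7(P + 2) = 809 - 7P.
809 - 7P = -105 + 7.5P gives seller price Ps = 1828/29; buyers pay Pb = 1828/29 + 2 = 1886/29.
New quantity: Q = 823 − 7(1886/29) = 10665/29.

Buyers pay 1886/29, sellers receive 1828/29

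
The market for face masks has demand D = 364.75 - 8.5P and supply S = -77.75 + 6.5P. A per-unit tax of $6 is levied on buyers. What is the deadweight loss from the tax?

Pre-tax equilibrium: P* = 29.5, Q* = 114.
Tax on buyers shifts demand to D = 364.75 − 8.5(P + 6) = 313.75 - 8.5P.
313.75 - 8.5P = -77.75 + 6.5P gives seller price Ps = 26.1; buyers pay Pb = 26.1 + 6 = 32.1.
New quantity: Q = 364.75 − 8.5(32.1) = 91.9.
DWL = ½ × 6 × (114 − 91.9) = 66.3.

Deadweight loss = 66.3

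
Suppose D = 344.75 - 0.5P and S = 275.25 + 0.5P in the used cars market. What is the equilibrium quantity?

Q* = 310

Set D = S: 344.75 - 0.5P = 275.25 + 0.5P.
69.5 = P, so P* = 69.5.
Q* = 344.75 − 0.5(69.5) = 310.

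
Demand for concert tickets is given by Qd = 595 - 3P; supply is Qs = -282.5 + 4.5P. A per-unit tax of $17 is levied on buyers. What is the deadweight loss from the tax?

Pre-tax equilibrium: P* = 117, Q* = 244.
Tax on buyers shifts demand to Qd = 595 − 3(P + 17) = 544 - 3P.
544 - 3P = -282.5 + 4.5P gives seller price Ps = 110.2; buyers pay Pb = 110.2 + 17 = 127.2.
New quantity: Q = 595 − 3(127.2) = 213.4.
DWL = ½ × 17 × (244 − 213.4) = 260.1.

Deadweight loss = 260.1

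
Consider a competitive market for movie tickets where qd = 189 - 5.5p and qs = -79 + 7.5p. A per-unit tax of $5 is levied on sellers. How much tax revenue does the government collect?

Pre-tax equilibrium: p* = 268/13, q* = 983/13.
Tax on sellers shifts supply to qs = -79 + 7.5(p − 5) = -116.5 + 7.5p.
189 - 5.5p = -116.5 + 7.5p gives buyer price pb = 23.5; sellers receive ps = 23.5 − 5 = 18.5.
New quantity: q = 189 − 5.5(23.5) = 59.75.
Revenue = 5 × 59.75 = 298.75.

Tax revenue = 298.75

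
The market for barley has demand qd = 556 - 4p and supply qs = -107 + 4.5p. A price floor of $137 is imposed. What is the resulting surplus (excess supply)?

Surplus = 501.5

Equilibrium price would be p* = 78, so the floor at 137 binds.
At p = 137: qd = 8, qs = 509.5.
Surplus = 509.5 − 8 = 501.5.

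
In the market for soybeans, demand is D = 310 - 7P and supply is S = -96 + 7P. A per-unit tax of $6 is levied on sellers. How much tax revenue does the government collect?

Pre-tax equilibrium: P* = 29, Q* = 107.
Tax on sellers shifts supply to S = -96 + 7(P − 6) = -138 + 7P.
310 - 7P = -138 + 7P gives buyer price Pb = 32; sellers receive Ps = 32 − 6 = 26.
New quantity: Q = 310 − 7(32) = 86.
Revenue = 6 × 86 = 516.

Tax revenue = 516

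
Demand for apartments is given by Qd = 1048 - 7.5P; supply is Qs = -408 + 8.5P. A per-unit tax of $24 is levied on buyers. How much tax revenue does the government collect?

Pre-tax equilibrium: P* = 91, Q* = 365.5.
Tax on buyers shifts demand to Qd = 1048 − 7.5(P + 24) = 868 - 7.5P.
868 - 7.5P = -408 + 8.5P gives seller price Ps = 79.75; buyers pay Pb = 79.75 + 24 = 103.75.
New quantity: Q = 1048 − 7.5(103.75) = 269.875.
Revenue = 24 × 269.875 = 6477.

Tax revenue = 6477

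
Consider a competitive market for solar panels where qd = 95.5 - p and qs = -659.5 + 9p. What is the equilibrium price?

Set qd = qs: 95.5 - p = -659.5 + 9p.
755 = 10p, so p* = 75.5.
q* = 95.5 − 1(75.5) = 20.

p* = 75.5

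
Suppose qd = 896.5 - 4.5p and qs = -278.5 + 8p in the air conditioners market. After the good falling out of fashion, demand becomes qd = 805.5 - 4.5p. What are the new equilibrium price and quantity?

p' = 86.72, q' = 415.26

Original equilibrium: p* = 94, q* = 473.5.
New equilibrium: 805.5 - 4.5p = -278.5 + 8p, so 1084 = 12.5p and p' = 86.72; q' = 805.5 − 4.5(86.72) = 415.26.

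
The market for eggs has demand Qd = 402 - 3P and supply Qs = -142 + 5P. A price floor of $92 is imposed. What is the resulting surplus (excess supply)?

Equilibrium price would be P* = 68, so the floor at 92 binds.
At P = 92: Qd = 126, Qs = 318.
Surplus = 318 − 126 = 192.

Surplus = 192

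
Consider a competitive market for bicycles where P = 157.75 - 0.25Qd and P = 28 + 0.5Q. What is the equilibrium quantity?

Q* = 173

Set the two price expressions equal: 157.75 - 0.25Q = 28 + 0.5Q.
129.75 = 0.75Q, so Q* = 173.
P* = 157.75 − (0.25)(173) = 114.5.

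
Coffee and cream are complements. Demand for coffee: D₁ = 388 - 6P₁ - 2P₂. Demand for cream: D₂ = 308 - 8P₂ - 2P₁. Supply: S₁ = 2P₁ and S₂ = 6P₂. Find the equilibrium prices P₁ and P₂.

Market 1: 388 - 6P₁ - 2P₂ = 2P₁ → 8P₁ + 2P₂ = 388.
Market 2: 14P₂ + 2P₁ = 308.
Eliminating P₂: 14×(1) − 2×(2) gives 108P₁ = 4816, so P₁ = 1204/27.
Back-substitute into (2): P₂ = (308 − 2×1204/27) / 14 = 422/27.

P₁ = 1204/27, P₂ = 422/27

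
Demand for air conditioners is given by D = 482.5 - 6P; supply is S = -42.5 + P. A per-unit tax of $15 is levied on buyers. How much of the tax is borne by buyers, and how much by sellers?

Pre-tax equilibrium: P* = 75, Q* = 32.5.
Tax on buyers shifts demand to D = 482.5 − 6(P + 15) = 392.5 - 6P.
392.5 - 6P = -42.5 + P gives seller price Ps = 435/7; buyers pay Pb = 435/7 + 15 = 540/7.
New quantity: Q = 482.5 − 6(540/7) = 275/14.
Buyer burden = 540/7 − 75 = 15/7; seller burden = 75 − 435/7 = 90/7.

Buyers bear 15/7, sellers bear 90/7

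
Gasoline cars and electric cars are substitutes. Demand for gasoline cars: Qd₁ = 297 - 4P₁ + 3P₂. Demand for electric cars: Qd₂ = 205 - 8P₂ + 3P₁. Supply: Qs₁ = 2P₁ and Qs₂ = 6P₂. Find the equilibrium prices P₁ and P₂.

Market 1: 297 - 4P₁ + 3P₂ = 2P₁ → 6P₁ - 3P₂ = 297.
Market 2: 14P₂ - 3P₁ = 205.
Eliminating P₂: 14×(1) + 3×(2) gives 75P₁ = 4773, so P₁ = 63.64.
Back-substitute into (2): P₂ = (205 + 3×63.64) / 14 = 28.28.

P₁ = 63.64, P₂ = 28.28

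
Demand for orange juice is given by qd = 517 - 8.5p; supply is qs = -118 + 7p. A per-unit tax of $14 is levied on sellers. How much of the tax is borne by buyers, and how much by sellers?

Buyers bear 196/31, sellers bear 238/31

Pre-tax equilibrium: p* = 1270/31, q* = 5232/31.
Tax on sellers shifts supply to qs = -118 + 7(p − 14) = -216 + 7p.
517 - 8.5p = -216 + 7p gives buyer price pb = 1466/31; sellers receive ps = 1466/31 − 14 = 1032/31.
New quantity: q = 517 − 8.5(1466/31) = 3566/31.
Buyer burden = 1466/31 − 1270/31 = 196/31; seller burden = 1270/31 − 1032/31 = 238/31.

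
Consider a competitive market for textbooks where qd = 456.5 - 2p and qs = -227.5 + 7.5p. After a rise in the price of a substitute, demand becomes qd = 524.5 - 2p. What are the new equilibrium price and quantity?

Original equilibrium: p* = 72, q* = 312.5.
New equilibrium: 524.5 - 2p = -227.5 + 7.5p, so 752 = 9.5p and p' = 1504/19; q' = 524.5 − 2(1504/19) = 13915/38.

p' = 1504/19, q' = 13915/38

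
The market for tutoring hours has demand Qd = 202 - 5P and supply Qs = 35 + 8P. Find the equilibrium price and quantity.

Set Qd = Qs: 202 - 5P = 35 + 8P.
167 = 13P, so P* = 167/13.
Q* = 202 − 5(167/13) = 1791/13.

P* = 167/13, Q* = 1791/13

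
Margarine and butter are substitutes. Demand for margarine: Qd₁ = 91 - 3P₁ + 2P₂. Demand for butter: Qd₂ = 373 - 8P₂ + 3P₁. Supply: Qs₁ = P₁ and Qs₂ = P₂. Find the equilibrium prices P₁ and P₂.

P₁ = 313/6, P₂ = 353/6

Market 1: 91 - 3P₁ + 2P₂ = P₁ → 4P₁ - 2P₂ = 91.
Market 2: 9P₂ - 3P₁ = 373.
Eliminating P₂: 9×(1) + 2×(2) gives 30P₁ = 1565, so P₁ = 313/6.
Back-substitute into (2): P₂ = (373 + 3×313/6) / 9 = 353/6.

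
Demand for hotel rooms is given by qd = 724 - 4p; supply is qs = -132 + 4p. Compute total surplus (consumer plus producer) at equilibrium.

Equilibrium: 724 - 4p = -132 + 4p gives p* = 107, q* = 296.
Demand choke price: p = 181; supply starts at p = 33.
CS = ½(181 − 107)(296) = 10952; PS = ½(107 − 33)(296) = 10952.

Total surplus = 21904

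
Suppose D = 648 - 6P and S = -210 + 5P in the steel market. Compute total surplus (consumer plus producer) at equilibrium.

Equilibrium: 648 - 6P = -210 + 5P gives P* = 78, Q* = 180.
Demand choke price: P = 108; supply starts at P = 42.
CS = ½(108 − 78)(180) = 2700; PS = ½(78 − 42)(180) = 3240.

Total surplus = 5940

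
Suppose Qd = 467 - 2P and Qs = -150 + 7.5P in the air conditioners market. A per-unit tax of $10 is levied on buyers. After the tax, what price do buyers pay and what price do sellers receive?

Pre-tax equilibrium: P* = 1234/19, Q* = 6405/19.
Tax on buyers shifts demand to Qd = 467 − 2(P + 10) = 447 - 2P.
447 - 2P = -150 + 7.5P gives seller price Ps = 1194/19; buyers pay Pb = 1194/19 + 10 = 1384/19.
New quantity: Q = 467 − 2(1384/19) = 6105/19.

Buyers pay 1384/19, sellers receive 1194/19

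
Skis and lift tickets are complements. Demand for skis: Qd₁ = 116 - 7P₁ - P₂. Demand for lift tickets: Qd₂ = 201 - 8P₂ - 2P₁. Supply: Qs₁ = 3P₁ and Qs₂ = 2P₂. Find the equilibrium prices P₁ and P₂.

P₁ = 137/14, P₂ = 127/7

Market 1: 116 - 7P₁ - P₂ = 3P₁ → 10P₁ + P₂ = 116.
Market 2: 10P₂ + 2P₁ = 201.
Eliminating P₂: 10×(1) − 1×(2) gives 98P₁ = 959, so P₁ = 137/14.
Back-substitute into (2): P₂ = (201 − 2×137/14) / 10 = 127/7.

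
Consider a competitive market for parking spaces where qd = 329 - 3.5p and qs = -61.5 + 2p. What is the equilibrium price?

Set qd = qs: 329 - 3.5p = -61.5 + 2p.
390.5 = 5.5p, so p* = 71.
q* = 329 − 3.5(71) = 80.5.

p* = 71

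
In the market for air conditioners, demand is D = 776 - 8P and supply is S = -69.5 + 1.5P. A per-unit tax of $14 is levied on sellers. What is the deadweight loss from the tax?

Pre-tax equilibrium: P* = 89, Q* = 64.
Tax on sellers shifts supply to S = -69.5 + 1.5(P − 14) = -90.5 + 1.5P.
776 - 8P = -90.5 + 1.5P gives buyer price Pb = 1733/19; sellers receive Ps = 1733/19 − 14 = 1467/19.
New quantity: Q = 776 − 8(1733/19) = 880/19.
DWL = ½ × 14 × (64 − 880/19) = 2352/19.

Deadweight loss = 2352/19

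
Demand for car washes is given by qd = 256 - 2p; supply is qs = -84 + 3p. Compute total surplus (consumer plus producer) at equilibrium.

Total surplus = 6000

Equilibrium: 256 - 2p = -84 + 3p gives p* = 68, q* = 120.
Demand choke price: p = 128; supply starts at p = 28.
CS = ½(128 − 68)(120) = 3600; PS = ½(68 − 28)(120) = 2400.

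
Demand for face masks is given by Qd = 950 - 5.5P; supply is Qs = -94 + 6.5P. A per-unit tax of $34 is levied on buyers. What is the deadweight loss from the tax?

Deadweight loss = 41327/24

Pre-tax equilibrium: P* = 87, Q* = 471.5.
Tax on buyers shifts demand to Qd = 950 − 5.5(P + 34) = 763 - 5.5P.
763 - 5.5P = -94 + 6.5P gives seller price Ps = 857/12; buyers pay Pb = 857/12 + 34 = 1265/12.
New quantity: Q = 950 − 5.5(1265/12) = 8885/24.
DWL = ½ × 34 × (471.5 − 8885/24) = 41327/24.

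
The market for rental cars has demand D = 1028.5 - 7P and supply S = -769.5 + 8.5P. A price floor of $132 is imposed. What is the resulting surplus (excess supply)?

Equilibrium price would be P* = 116, so the floor at 132 binds.
At P = 132: D = 104.5, S = 352.5.
Surplus = 352.5 − 104.5 = 248.

Surplus = 248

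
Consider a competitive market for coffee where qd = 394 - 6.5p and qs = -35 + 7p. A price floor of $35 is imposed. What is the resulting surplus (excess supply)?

Surplus = 43.5

Equilibrium price would be p* = 286/9, so the floor at 35 binds.
At p = 35: qd = 166.5, qs = 210.
Surplus = 210 − 166.5 = 43.5.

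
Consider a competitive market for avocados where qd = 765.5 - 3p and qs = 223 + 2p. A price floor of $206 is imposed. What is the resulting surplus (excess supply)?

Surplus = 487.5

Equilibrium price would be p* = 108.5, so the floor at 206 binds.
At p = 206: qd = 147.5, qs = 635.
Surplus = 635 − 147.5 = 487.5.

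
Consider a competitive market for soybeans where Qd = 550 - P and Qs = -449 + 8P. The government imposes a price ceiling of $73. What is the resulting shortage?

Equilibrium price would be P* = 111, so the ceiling at 73 binds.
At P = 73: Qd = 550 − 1(73) = 477, Qs = -449 + 8(73) = 135.
Shortage = 477 − 135 = 342.

Shortage = 342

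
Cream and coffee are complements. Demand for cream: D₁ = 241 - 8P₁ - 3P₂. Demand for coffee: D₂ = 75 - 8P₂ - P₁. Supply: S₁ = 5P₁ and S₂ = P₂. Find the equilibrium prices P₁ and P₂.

Market 1: 241 - 8P₁ - 3P₂ = 5P₁ → 13P₁ + 3P₂ = 241.
Market 2: 9P₂ + P₁ = 75.
Eliminating P₂: 9×(1) − 3×(2) gives 114P₁ = 1944, so P₁ = 324/19.
Back-substitute into (2): P₂ = (75 − 1×324/19) / 9 = 367/57.

P₁ = 324/19, P₂ = 367/57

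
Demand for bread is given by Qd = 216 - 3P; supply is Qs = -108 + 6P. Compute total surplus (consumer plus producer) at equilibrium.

Total surplus = 2916

Equilibrium: 216 - 3P = -108 + 6P gives P* = 36, Q* = 108.
Demand choke price: P = 72; supply starts at P = 18.
CS = ½(72 − 36)(108) = 1944; PS = ½(36 − 18)(108) = 972.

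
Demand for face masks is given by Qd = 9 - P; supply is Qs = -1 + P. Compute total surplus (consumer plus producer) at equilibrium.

Total surplus = 16

Equilibrium: 9 - P = -1 + P gives P* = 5, Q* = 4.
Demand choke price: P = 9; supply starts at P = 1.
CS = ½(9 − 5)(4) = 8; PS = ½(5 − 1)(4) = 8.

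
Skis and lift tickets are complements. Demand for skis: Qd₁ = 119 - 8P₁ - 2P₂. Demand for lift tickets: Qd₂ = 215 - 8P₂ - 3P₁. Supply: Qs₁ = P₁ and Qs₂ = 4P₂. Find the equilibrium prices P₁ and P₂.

P₁ = 499/51, P₂ = 263/17

Market 1: 119 - 8P₁ - 2P₂ = P₁ → 9P₁ + 2P₂ = 119.
Market 2: 12P₂ + 3P₁ = 215.
Eliminating P₂: 12×(1) − 2×(2) gives 102P₁ = 998, so P₁ = 499/51.
Back-substitute into (2): P₂ = (215 − 3×499/51) / 12 = 263/17.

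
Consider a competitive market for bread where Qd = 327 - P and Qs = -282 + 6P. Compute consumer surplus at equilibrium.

Consumer surplus = 28800

Equilibrium: 327 - P = -282 + 6P gives P* = 87, Q* = 240.
Demand choke price (Qd = 0): P = 327.
CS = ½(327 − 87)(240) = 28800.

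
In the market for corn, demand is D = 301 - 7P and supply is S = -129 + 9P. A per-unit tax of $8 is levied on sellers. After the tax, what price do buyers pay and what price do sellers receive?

Buyers pay $31.375, sellers receive $23.375

Pre-tax equilibrium: P* = 26.875, Q* = 112.875.
Tax on sellers shifts supply to S = -129 + 9(P − 8) = -201 + 9P.
301 - 7P = -201 + 9P gives buyer price Pb = 31.375; sellers receive Ps = 31.375 − 8 = 23.375.
New quantity: Q = 301 − 7(31.375) = 81.375.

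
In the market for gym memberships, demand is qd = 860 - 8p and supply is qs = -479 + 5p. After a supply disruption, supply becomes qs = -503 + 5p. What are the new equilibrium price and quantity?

Original equilibrium: p* = 103, q* = 36.
New equilibrium: 860 - 8p = -503 + 5p, so 1363 = 13p and p' = 1363/13; q' = 860 − 8(1363/13) = 276/13.

p' = 1363/13, q' = 276/13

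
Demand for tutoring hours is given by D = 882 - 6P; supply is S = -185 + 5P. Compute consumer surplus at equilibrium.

Equilibrium: 882 - 6P = -185 + 5P gives P* = 97, Q* = 300.
Demand choke price (D = 0): P = 147.
CS = ½(147 − 97)(300) = 7500.

Consumer surplus = 7500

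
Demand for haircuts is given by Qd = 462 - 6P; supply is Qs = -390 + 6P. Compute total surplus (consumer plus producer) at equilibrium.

Total surplus = 216

Equilibrium: 462 - 6P = -390 + 6P gives P* = 71, Q* = 36.
Demand choke price: P = 77; supply starts at P = 65.
CS = ½(77 − 71)(36) = 108; PS = ½(71 − 65)(36) = 108.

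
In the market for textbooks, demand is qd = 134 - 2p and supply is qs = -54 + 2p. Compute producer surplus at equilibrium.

Equilibrium: 134 - 2p = -54 + 2p gives p* = 47, q* = 40.
Supply starts at p = 27 (where qs = 0).
PS = ½(47 − 27)(40) = 400.

Producer surplus = 400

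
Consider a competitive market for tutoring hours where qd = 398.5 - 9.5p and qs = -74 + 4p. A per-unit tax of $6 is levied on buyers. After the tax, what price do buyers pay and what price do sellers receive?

Buyers pay 331/9, sellers receive 277/9

Pre-tax equilibrium: p* = 35, q* = 66.
Tax on buyers shifts demand to qd = 398.5 − 9.5(p + 6) = 341.5 - 9.5p.
341.5 - 9.5p = -74 + 4p gives seller price ps = 277/9; buyers pay pb = 277/9 + 6 = 331/9.
New quantity: q = 398.5 − 9.5(331/9) = 442/9.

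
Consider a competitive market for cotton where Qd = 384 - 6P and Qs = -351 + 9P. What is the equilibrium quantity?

Set Qd = Qs: 384 - 6P = -351 + 9P.
735 = 15P, so P* = 49.
Q* = 384 − 6(49) = 90.

Q* = 90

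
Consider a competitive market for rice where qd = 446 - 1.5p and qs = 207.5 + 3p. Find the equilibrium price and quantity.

Set qd = qs: 446 - 1.5p = 207.5 + 3p.
238.5 = 4.5p, so p* = 53.
q* = 446 − 1.5(53) = 366.5.

p* = 53, q* = 366.5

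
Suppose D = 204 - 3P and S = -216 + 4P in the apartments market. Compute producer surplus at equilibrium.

Equilibrium: 204 - 3P = -216 + 4P gives P* = 60, Q* = 24.
Supply starts at P = 54 (where S = 0).
PS = ½(60 − 54)(24) = 72.

Producer surplus = 72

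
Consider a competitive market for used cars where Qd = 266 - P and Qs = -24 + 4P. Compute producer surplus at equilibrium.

Producer surplus = 5408

Equilibrium: 266 - P = -24 + 4P gives P* = 58, Q* = 208.
Supply starts at P = 6 (where Qs = 0).
PS = ½(58 − 6)(208) = 5408.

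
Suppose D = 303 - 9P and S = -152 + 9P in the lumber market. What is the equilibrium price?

Set D = S: 303 - 9P = -152 + 9P.
455 = 18P, so P* = 455/18.
Q* = 303 − 9(455/18) = 75.5.

P* = 455/18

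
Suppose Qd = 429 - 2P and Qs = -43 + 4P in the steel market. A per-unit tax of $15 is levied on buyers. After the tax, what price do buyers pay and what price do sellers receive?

Buyers pay 266/3, sellers receive 221/3

Pre-tax equilibrium: P* = 236/3, Q* = 815/3.
Tax on buyers shifts demand to Qd = 429 − 2(P + 15) = 399 - 2P.
399 - 2P = -43 + 4P gives seller price Ps = 221/3; buyers pay Pb = 221/3 + 15 = 266/3.
New quantity: Q = 429 − 2(266/3) = 755/3.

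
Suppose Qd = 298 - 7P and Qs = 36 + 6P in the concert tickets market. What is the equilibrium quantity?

Set Qd = Qs: 298 - 7P = 36 + 6P.
262 = 13P, so P* = 262/13.
Q* = 298 − 7(262/13) = 2040/13.

Q* = 2040/13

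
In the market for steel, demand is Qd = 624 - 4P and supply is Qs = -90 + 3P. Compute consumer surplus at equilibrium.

Consumer surplus = 5832

Equilibrium: 624 - 4P = -90 + 3P gives P* = 102, Q* = 216.
Demand choke price (Qd = 0): P = 156.
CS = ½(156 − 102)(216) = 5832.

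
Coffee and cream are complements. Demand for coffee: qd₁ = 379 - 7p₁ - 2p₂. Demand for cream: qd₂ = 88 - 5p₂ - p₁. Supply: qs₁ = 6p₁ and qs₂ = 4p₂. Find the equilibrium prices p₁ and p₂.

Market 1: 379 - 7p₁ - 2p₂ = 6p₁ → 13p₁ + 2p₂ = 379.
Market 2: 9p₂ + p₁ = 88.
Eliminating p₂: 9×(1) − 2×(2) gives 115p₁ = 3235, so p₁ = 647/23.
Back-substitute into (2): p₂ = (88 − 1×647/23) / 9 = 153/23.

p₁ = 647/23, p₂ = 153/23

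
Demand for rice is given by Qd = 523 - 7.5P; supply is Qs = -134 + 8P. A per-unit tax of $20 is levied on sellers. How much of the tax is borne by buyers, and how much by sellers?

Buyers bear 320/31, sellers bear 300/31

Pre-tax equilibrium: P* = 1314/31, Q* = 6358/31.
Tax on sellers shifts supply to Qs = -134 + 8(P − 20) = -294 + 8P.
523 - 7.5P = -294 + 8P gives buyer price Pb = 1634/31; sellers receive Ps = 1634/31 − 20 = 1014/31.
New quantity: Q = 523 − 7.5(1634/31) = 3958/31.
Buyer burden = 1634/31 − 1314/31 = 320/31; seller burden = 1314/31 − 1014/31 = 300/31.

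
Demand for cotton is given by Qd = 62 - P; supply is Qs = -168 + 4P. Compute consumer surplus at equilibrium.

Consumer surplus = 128

Equilibrium: 62 - P = -168 + 4P gives P* = 46, Q* = 16.
Demand choke price (Qd = 0): P = 62.
CS = ½(62 − 46)(16) = 128.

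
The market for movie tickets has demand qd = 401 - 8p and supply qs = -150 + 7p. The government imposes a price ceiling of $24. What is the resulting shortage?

Shortage = 191

Equilibrium price would be p* = 551/15, so the ceiling at 24 binds.
At p = 24: qd = 401 − 8(24) = 209, qs = -150 + 7(24) = 18.
Shortage = 209 − 18 = 191.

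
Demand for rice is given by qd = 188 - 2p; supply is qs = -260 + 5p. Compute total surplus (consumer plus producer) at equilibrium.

Total surplus = 1260

Equilibrium: 188 - 2p = -260 + 5p gives p* = 64, q* = 60.
Demand choke price: p = 94; supply starts at p = 52.
CS = ½(94 − 64)(60) = 900; PS = ½(64 − 52)(60) = 360.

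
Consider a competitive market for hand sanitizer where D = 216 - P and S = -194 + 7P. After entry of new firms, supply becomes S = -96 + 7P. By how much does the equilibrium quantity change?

ΔQ = 12.25

Original equilibrium: P* = 51.25, Q* = 164.75.
New equilibrium: 216 - P = -96 + 7P, so 312 = 8P and P' = 39; Q' = 216 − 1(39) = 177.
Change in quantity: 177 − 164.75 = 12.25.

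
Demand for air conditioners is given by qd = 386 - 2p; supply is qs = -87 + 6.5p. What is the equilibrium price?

Set qd = qs: 386 - 2p = -87 + 6.5p.
473 = 8.5p, so p* = 946/17.
q* = 386 − 2(946/17) = 4670/17.

p* = 946/17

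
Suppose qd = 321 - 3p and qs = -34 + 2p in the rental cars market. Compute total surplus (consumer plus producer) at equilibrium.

Equilibrium: 321 - 3p = -34 + 2p gives p* = 71, q* = 108.
Demand choke price: p = 107; supply starts at p = 17.
CS = ½(107 − 71)(108) = 1944; PS = ½(71 − 17)(108) = 2916.

Total surplus = 4860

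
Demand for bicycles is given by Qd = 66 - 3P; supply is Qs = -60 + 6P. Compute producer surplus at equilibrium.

Producer surplus = 48

Equilibrium: 66 - 3P = -60 + 6P gives P* = 14, Q* = 24.
Supply starts at P = 10 (where Qs = 0).
PS = ½(14 − 10)(24) = 48.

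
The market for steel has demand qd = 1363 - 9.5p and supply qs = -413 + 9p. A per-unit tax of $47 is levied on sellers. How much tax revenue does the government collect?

Tax revenue = 406550/37

Pre-tax equilibrium: p* = 96, q* = 451.
Tax on sellers shifts supply to qs = -413 + 9(p − 47) = -836 + 9p.
1363 - 9.5p = -836 + 9p gives buyer price pb = 4398/37; sellers receive ps = 4398/37 − 47 = 2659/37.
New quantity: q = 1363 − 9.5(4398/37) = 8650/37.
Revenue = 47 × 8650/37 = 406550/37.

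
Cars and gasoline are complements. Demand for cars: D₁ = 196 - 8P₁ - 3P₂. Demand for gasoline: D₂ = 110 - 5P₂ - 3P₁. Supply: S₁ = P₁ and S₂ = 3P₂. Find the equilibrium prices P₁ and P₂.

Market 1: 196 - 8P₁ - 3P₂ = P₁ → 9P₁ + 3P₂ = 196.
Market 2: 8P₂ + 3P₁ = 110.
Eliminating P₂: 8×(1) − 3×(2) gives 63P₁ = 1238, so P₁ = 1238/63.
Back-substitute into (2): P₂ = (110 − 3×1238/63) / 8 = 134/21.

P₁ = 1238/63, P₂ = 134/21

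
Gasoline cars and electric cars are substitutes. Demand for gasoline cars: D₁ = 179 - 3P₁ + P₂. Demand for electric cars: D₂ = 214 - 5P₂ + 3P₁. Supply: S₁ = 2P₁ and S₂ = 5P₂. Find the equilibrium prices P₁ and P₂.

P₁ = 2004/47, P₂ = 1607/47

Market 1: 179 - 3P₁ + P₂ = 2P₁ → 5P₁ - P₂ = 179.
Market 2: 10P₂ - 3P₁ = 214.
Eliminating P₂: 10×(1) + 1×(2) gives 47P₁ = 2004, so P₁ = 2004/47.
Back-substitute into (2): P₂ = (214 + 3×2004/47) / 10 = 1607/47.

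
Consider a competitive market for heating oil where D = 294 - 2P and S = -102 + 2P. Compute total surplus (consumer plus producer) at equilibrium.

Total surplus = 4608

Equilibrium: 294 - 2P = -102 + 2P gives P* = 99, Q* = 96.
Demand choke price: P = 147; supply starts at P = 51.
CS = ½(147 − 99)(96) = 2304; PS = ½(99 − 51)(96) = 2304.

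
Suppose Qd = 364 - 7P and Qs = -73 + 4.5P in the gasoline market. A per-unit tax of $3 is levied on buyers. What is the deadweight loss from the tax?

Deadweight loss = 567/46

Pre-tax equilibrium: P* = 38, Q* = 98.
Tax on buyers shifts demand to Qd = 364 − 7(P + 3) = 343 - 7P.
343 - 7P = -73 + 4.5P gives seller price Ps = 832/23; buyers pay Pb = 832/23 + 3 = 901/23.
New quantity: Q = 364 − 7(901/23) = 2065/23.
DWL = ½ × 3 × (98 − 2065/23) = 567/46.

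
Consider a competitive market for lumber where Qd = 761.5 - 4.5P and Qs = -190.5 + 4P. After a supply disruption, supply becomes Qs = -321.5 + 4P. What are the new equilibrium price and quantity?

Original equilibrium: P* = 112, Q* = 257.5.
New equilibrium: 761.5 - 4.5P = -321.5 + 4P, so 1083 = 8.5P and P' = 2166/17; Q' = 761.5 − 4.5(2166/17) = 6397/34.

P' = 2166/17, Q' = 6397/34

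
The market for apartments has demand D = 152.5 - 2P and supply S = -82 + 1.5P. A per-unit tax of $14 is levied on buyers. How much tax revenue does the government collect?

Tax revenue = 91

Pre-tax equilibrium: P* = 67, Q* = 18.5.
Tax on buyers shifts demand to D = 152.5 − 2(P + 14) = 124.5 - 2P.
124.5 - 2P = -82 + 1.5P gives seller price Ps = 59; buyers pay Pb = 59 + 14 = 73.
New quantity: Q = 152.5 − 2(73) = 6.5.
Revenue = 14 × 6.5 = 91.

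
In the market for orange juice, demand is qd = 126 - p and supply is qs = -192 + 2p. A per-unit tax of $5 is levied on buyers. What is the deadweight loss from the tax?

Deadweight loss = 25/3

Pre-tax equilibrium: p* = 106, q* = 20.
Tax on buyers shifts demand to qd = 126 − 1(p + 5) = 121 - p.
121 - p = -192 + 2p gives seller price ps = 313/3; buyers pay pb = 313/3 + 5 = 328/3.
New quantity: q = 126 − 1(328/3) = 50/3.
DWL = ½ × 5 × (20 − 50/3) = 25/3.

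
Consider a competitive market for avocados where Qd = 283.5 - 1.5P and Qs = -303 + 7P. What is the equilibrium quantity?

Set Qd = Qs: 283.5 - 1.5P = -303 + 7P.
586.5 = 8.5P, so P* = 69.
Q* = 283.5 − 1.5(69) = 180.

Q* = 180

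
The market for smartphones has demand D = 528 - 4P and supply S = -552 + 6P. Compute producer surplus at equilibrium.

Equilibrium: 528 - 4P = -552 + 6P gives P* = 108, Q* = 96.
Supply starts at P = 92 (where S = 0).
PS = ½(108 − 92)(96) = 768.

Producer surplus = 768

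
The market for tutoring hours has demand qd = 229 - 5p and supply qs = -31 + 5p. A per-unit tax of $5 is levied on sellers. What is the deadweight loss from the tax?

Deadweight loss = 31.25

Pre-tax equilibrium: p* = 26, q* = 99.
Tax on sellers shifts supply to qs = -31 + 5(p − 5) = -56 + 5p.
229 - 5p = -56 + 5p gives buyer price pb = 28.5; sellers receive ps = 28.5 − 5 = 23.5.
New quantity: q = 229 − 5(28.5) = 86.5.
DWL = ½ × 5 × (99 − 86.5) = 31.25.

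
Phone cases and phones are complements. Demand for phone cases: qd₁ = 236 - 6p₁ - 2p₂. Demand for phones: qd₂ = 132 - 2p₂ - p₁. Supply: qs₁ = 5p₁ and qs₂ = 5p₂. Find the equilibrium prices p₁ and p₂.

p₁ = 1388/75, p₂ = 1216/75

Market 1: 236 - 6p₁ - 2p₂ = 5p₁ → 11p₁ + 2p₂ = 236.
Market 2: 7p₂ + p₁ = 132.
Eliminating p₂: 7×(1) − 2×(2) gives 75p₁ = 1388, so p₁ = 1388/75.
Back-substitute into (2): p₂ = (132 − 1×1388/75) / 7 = 1216/75.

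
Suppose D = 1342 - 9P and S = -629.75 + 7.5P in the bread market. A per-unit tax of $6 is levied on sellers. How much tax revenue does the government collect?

Pre-tax equilibrium: P* = 119.5, Q* = 266.5.
Tax on sellers shifts supply to S = -629.75 + 7.5(P − 6) = -674.75 + 7.5P.
1342 - 9P = -674.75 + 7.5P gives buyer price Pb = 2689/22; sellers receive Ps = 2689/22 − 6 = 2557/22.
New quantity: Q = 1342 − 9(2689/22) = 5323/22.
Revenue = 6 × 5323/22 = 15969/11.

Tax revenue = 15969/11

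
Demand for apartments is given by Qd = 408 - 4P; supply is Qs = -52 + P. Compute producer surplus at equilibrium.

Equilibrium: 408 - 4P = -52 + P gives P* = 92, Q* = 40.
Supply starts at P = 52 (where Qs = 0).
PS = ½(92 − 52)(40) = 800.

Producer surplus = 800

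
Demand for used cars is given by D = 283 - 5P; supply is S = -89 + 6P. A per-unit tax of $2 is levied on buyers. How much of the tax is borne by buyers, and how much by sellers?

Pre-tax equilibrium: P* = 372/11, Q* = 1253/11.
Tax on buyers shifts demand to D = 283 − 5(P + 2) = 273 - 5P.
273 - 5P = -89 + 6P gives seller price Ps = 362/11; buyers pay Pb = 362/11 + 2 = 384/11.
New quantity: Q = 283 − 5(384/11) = 1193/11.
Buyer burden = 384/11 − 372/11 = 12/11; seller burden = 372/11 − 362/11 = 10/11.

Buyers bear 12/11, sellers bear 10/11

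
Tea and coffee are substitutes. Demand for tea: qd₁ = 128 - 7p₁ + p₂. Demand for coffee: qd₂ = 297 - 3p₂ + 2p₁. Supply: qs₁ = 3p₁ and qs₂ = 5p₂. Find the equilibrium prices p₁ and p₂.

p₁ = 1321/78, p₂ = 1613/39

Market 1: 128 - 7p₁ + p₂ = 3p₁ → 10p₁ - p₂ = 128.
Market 2: 8p₂ - 2p₁ = 297.
Eliminating p₂: 8×(1) + 1×(2) gives 78p₁ = 1321, so p₁ = 1321/78.
Back-substitute into (2): p₂ = (297 + 2×1321/78) / 8 = 1613/39.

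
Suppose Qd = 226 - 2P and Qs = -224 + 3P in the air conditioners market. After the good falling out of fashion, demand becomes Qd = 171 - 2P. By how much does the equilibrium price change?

Original equilibrium: P* = 90, Q* = 46.
New equilibrium: 171 - 2P = -224 + 3P, so 395 = 5P and P' = 79; Q' = 171 − 2(79) = 13.
Change in price: 79 − 90 = -11.

ΔP = -11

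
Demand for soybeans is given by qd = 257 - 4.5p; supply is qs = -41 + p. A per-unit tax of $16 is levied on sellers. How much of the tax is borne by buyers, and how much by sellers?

Pre-tax equilibrium: p* = 596/11, q* = 145/11.
Tax on sellers shifts supply to qs = -41 + 1(p − 16) = -57 + p.
257 - 4.5p = -57 + p gives buyer price pb = 628/11; sellers receive ps = 628/11 − 16 = 452/11.
New quantity: q = 257 − 4.5(628/11) = 1/11.
Buyer burden = 628/11 − 596/11 = 32/11; seller burden = 596/11 − 452/11 = 144/11.

Buyers bear 32/11, sellers bear 144/11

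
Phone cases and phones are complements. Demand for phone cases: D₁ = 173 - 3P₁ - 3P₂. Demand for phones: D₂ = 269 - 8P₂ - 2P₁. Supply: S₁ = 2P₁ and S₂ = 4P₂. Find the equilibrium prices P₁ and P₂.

P₁ = 23.5, P₂ = 18.5

Market 1: 173 - 3P₁ - 3P₂ = 2P₁ → 5P₁ + 3P₂ = 173.
Market 2: 12P₂ + 2P₁ = 269.
Eliminating P₂: 12×(1) − 3×(2) gives 54P₁ = 1269, so P₁ = 23.5.
Back-substitute into (2): P₂ = (269 − 2×23.5) / 12 = 18.5.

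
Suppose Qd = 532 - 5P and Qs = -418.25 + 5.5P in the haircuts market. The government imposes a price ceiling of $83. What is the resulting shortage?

Shortage = 78.75

Equilibrium price would be P* = 90.5, so the ceiling at 83 binds.
At P = 83: Qd = 532 − 5(83) = 117, Qs = -418.25 + 5.5(83) = 38.25.
Shortage = 117 − 38.25 = 78.75.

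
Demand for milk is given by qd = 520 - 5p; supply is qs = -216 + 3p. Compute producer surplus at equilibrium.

Equilibrium: 520 - 5p = -216 + 3p gives p* = 92, q* = 60.
Supply starts at p = 72 (where qs = 0).
PS = ½(92 − 72)(60) = 600.

Producer surplus = 600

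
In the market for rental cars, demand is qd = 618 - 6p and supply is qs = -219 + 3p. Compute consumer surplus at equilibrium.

Equilibrium: 618 - 6p = -219 + 3p gives p* = 93, q* = 60.
Demand choke price (qd = 0): p = 103.
CS = ½(103 − 93)(60) = 300.

Consumer surplus = 300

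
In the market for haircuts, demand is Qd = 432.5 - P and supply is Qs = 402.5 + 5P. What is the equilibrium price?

P* = 5

Set Qd = Qs: 432.5 - P = 402.5 + 5P.
30 = 6P, so P* = 5.
Q* = 432.5 − 1(5) = 427.5.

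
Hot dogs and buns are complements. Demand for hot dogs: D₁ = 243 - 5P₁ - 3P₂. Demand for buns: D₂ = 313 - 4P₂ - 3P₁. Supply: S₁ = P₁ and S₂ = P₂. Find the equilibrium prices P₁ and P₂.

P₁ = 92/7, P₂ = 383/7

Market 1: 243 - 5P₁ - 3P₂ = P₁ → 6P₁ + 3P₂ = 243.
Market 2: 5P₂ + 3P₁ = 313.
Eliminating P₂: 5×(1) − 3×(2) gives 21P₁ = 276, so P₁ = 92/7.
Back-substitute into (2): P₂ = (313 − 3×92/7) / 5 = 383/7.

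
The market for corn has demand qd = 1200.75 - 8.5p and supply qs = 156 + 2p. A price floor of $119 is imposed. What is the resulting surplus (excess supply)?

Surplus = 204.75

Equilibrium price would be p* = 99.5, so the floor at 119 binds.
At p = 119: qd = 189.25, qs = 394.
Surplus = 394 − 189.25 = 204.75.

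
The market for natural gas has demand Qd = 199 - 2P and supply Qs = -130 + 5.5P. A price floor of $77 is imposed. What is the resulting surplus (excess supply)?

Equilibrium price would be P* = 658/15, so the floor at 77 binds.
At P = 77: Qd = 45, Qs = 293.5.
Surplus = 293.5 − 45 = 248.5.

Surplus = 248.5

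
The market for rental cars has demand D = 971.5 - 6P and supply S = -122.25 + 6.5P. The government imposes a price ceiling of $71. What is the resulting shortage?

Shortage = 206.25

Equilibrium price would be P* = 87.5, so the ceiling at 71 binds.
At P = 71: D = 971.5 − 6(71) = 545.5, S = -122.25 + 6.5(71) = 339.25.
Shortage = 545.5 − 339.25 = 206.25.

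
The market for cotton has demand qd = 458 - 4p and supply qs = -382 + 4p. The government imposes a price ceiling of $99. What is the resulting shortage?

Equilibrium price would be p* = 105, so the ceiling at 99 binds.
At p = 99: qd = 458 − 4(99) = 62, qs = -382 + 4(99) = 14.
Shortage = 62 − 14 = 48.

Shortage = 48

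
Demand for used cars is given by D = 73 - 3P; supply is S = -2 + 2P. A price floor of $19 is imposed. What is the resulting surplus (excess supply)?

Surplus = 20

Equilibrium price would be P* = 15, so the floor at 19 binds.
At P = 19: D = 16, S = 36.
Surplus = 36 − 16 = 20.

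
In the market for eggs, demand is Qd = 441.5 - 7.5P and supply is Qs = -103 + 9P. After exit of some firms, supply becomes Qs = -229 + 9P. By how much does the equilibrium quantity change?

Original equilibrium: P* = 33, Q* = 194.
New equilibrium: 441.5 - 7.5P = -229 + 9P, so 670.5 = 16.5P and P' = 447/11; Q' = 441.5 − 7.5(447/11) = 1504/11.
Change in quantity: 1504/11 − 194 = -630/11.

ΔQ = -630/11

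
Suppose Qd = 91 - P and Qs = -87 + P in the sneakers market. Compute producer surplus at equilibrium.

Equilibrium: 91 - P = -87 + P gives P* = 89, Q* = 2.
Supply starts at P = 87 (where Qs = 0).
PS = ½(89 − 87)(2) = 2.

Producer surplus = 2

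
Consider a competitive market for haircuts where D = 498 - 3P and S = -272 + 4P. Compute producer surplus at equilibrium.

Producer surplus = 3528

Equilibrium: 498 - 3P = -272 + 4P gives P* = 110, Q* = 168.
Supply starts at P = 68 (where S = 0).
PS = ½(110 − 68)(168) = 3528.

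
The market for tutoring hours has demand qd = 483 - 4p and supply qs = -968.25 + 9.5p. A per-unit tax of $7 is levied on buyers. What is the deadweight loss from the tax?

Deadweight loss = 1862/27

Pre-tax equilibrium: p* = 107.5, q* = 53.
Tax on buyers shifts demand to qd = 483 − 4(p + 7) = 455 - 4p.
455 - 4p = -968.25 + 9.5p gives seller price ps = 5693/54; buyers pay pb = 5693/54 + 7 = 6071/54.
New quantity: q = 483 − 4(6071/54) = 899/27.
DWL = ½ × 7 × (53 − 899/27) = 1862/27.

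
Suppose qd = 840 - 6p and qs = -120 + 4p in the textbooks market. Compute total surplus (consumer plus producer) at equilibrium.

Total surplus = 14520

Equilibrium: 840 - 6p = -120 + 4p gives p* = 96, q* = 264.
Demand choke price: p = 140; supply starts at p = 30.
CS = ½(140 − 96)(264) = 5808; PS = ½(96 − 30)(264) = 8712.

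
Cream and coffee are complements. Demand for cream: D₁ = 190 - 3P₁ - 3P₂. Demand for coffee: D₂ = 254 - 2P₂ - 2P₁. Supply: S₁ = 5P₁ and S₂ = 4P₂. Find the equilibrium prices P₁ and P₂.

P₁ = 9, P₂ = 118/3

Market 1: 190 - 3P₁ - 3P₂ = 5P₁ → 8P₁ + 3P₂ = 190.
Market 2: 6P₂ + 2P₁ = 254.
Eliminating P₂: 6×(1) − 3×(2) gives 42P₁ = 378, so P₁ = 9.
Back-substitute into (2): P₂ = (254 − 2×9) / 6 = 118/3.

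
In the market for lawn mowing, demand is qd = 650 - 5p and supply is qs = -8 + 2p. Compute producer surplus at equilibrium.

Producer surplus = 8100

Equilibrium: 650 - 5p = -8 + 2p gives p* = 94, q* = 180.
Supply starts at p = 4 (where qs = 0).
PS = ½(94 − 4)(180) = 8100.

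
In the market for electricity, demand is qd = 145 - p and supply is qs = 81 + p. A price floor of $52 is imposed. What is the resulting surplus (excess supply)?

Surplus = 40

Equilibrium price would be p* = 32, so the floor at 52 binds.
At p = 52: qd = 93, qs = 133.
Surplus = 133 − 93 = 40.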